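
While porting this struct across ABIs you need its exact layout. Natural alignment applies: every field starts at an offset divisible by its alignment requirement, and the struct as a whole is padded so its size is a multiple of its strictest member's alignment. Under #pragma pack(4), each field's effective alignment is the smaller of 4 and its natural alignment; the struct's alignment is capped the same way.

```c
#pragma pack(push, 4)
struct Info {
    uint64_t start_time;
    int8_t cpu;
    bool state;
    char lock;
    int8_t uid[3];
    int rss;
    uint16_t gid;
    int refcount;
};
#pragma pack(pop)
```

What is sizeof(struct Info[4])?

112

@0: start_time [8B, align 4] → 8
@8: cpu [1B, align 1] → 9
@9: state [1B, align 1] → 10
@10: lock [1B, align 1] → 11
@11: uid [3B, align 1] → 14
+2 pad (align 4)
@16: rss [4B, align 4] → 20
@20: gid [2B, align 2] → 22
+2 pad (align 4)
@24: refcount [4B, align 4] → 28
size 28, align 4
array of 4: 4 × 28 = 112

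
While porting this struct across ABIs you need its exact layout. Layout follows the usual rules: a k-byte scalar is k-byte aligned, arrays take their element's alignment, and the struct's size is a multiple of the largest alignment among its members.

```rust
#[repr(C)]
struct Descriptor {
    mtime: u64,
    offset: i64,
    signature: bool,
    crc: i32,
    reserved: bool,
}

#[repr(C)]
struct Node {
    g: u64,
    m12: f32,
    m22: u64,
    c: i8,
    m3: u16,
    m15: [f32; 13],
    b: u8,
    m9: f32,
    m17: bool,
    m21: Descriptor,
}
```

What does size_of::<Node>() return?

128

Descriptor: 0..8  mtime  (8B, 8-aligned); 8..16  offset  (8B, 8-aligned); 16..17  signature  (1B, 1-aligned); 17..20  -- padding (3B); 20..24  crc  (4B, 4-aligned); 24..25  reserved  (1B, 1-aligned); 25..32  -- tail padding (7B); sizeof = 32, alignof = 8
0..8  g  (8B, 8-aligned)
8..12  m12  (4B, 4-aligned)
12..16  -- padding (4B)
16..24  m22  (8B, 8-aligned)
24..25  c  (1B, 1-aligned)
25..26  -- padding (1B)
26..28  m3  (2B, 2-aligned)
28..80  m15  (52B, 4-aligned)
80..81  b  (1B, 1-aligned)
81..84  -- padding (3B)
84..88  m9  (4B, 4-aligned)
88..89  m17  (1B, 1-aligned)
89..96  -- padding (7B)
96..128  m21  (32B, 8-aligned)
sizeof = 128, alignof = 8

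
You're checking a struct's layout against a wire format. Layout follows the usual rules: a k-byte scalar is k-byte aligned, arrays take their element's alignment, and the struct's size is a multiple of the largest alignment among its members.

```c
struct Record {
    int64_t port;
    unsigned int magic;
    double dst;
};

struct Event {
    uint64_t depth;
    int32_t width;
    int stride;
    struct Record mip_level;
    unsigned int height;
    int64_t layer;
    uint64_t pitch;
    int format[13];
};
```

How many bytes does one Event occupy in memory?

120 bytes

Record: @0: port [8B, align 8] → 8; @8: magic [4B, align 4] → 12; +4 pad (align 8); @16: dst [8B, align 8] → 24; size 24, align 8
@0: depth [8B, align 8] → 8
@8: width [4B, align 4] → 12
@12: stride [4B, align 4] → 16
@16: mip_level [24B, align 8] → 40
@40: height [4B, align 4] → 44
+4 pad (align 8)
@48: layer [8B, align 8] → 56
@56: pitch [8B, align 8] → 64
@64: format [52B, align 4] → 116
+4 tail pad (align 8)
size 120, align 8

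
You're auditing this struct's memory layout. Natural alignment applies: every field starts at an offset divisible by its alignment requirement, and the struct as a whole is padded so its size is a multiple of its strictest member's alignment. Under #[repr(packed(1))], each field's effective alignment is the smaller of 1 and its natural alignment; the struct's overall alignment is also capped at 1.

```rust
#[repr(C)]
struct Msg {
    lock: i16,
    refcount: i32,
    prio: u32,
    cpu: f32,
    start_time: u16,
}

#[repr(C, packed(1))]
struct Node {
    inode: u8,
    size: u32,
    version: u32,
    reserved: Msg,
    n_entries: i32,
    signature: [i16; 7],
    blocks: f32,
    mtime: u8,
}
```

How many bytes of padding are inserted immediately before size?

Msg: 0..2  lock  (2B, 2-aligned); 2..4  -- padding (2B); 4..8  refcount  (4B, 4-aligned); 8..12  prio  (4B, 4-aligned); 12..16  cpu  (4B, 4-aligned); 16..18  start_time  (2B, 2-aligned); 18..20  -- tail padding (2B); sizeof = 20, alignof = 4
0..1  inode  (1B, 1-aligned)
1..5  size  (4B, 1-aligned)

0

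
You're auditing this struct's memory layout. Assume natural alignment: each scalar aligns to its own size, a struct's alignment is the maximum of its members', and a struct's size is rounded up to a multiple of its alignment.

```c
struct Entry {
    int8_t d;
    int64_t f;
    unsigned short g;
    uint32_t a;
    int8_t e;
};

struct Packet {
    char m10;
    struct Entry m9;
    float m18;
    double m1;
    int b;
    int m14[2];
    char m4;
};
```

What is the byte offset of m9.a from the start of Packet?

28

Entry: @0: d [1B, align 1] → 1; +7 pad (align 8); @8: f [8B, align 8] → 16; @16: g [2B, align 2] → 18; +2 pad (align 4); @20: a [4B, align 4] → 24; @24: e [1B, align 1] → 25; +7 tail pad (align 8); size 32, align 8
@0: m10 [1B, align 1] → 1
+7 pad (align 8)
@8: m9 [32B, align 8] → 40
within Entry: a at 20
8 + 20 = 28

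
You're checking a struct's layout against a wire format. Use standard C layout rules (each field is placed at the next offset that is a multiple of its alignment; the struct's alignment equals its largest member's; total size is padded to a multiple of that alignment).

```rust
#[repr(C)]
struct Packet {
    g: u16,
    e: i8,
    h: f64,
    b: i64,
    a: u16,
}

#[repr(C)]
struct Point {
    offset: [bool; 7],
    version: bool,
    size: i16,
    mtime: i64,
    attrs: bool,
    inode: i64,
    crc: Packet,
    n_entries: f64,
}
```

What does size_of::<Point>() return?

Packet: 0..2  g  (2B, 2-aligned); 2..3  e  (1B, 1-aligned); 3..8  -- padding (5B); 8..16  h  (8B, 8-aligned); 16..24  b  (8B, 8-aligned); 24..26  a  (2B, 2-aligned); 26..32  -- tail padding (6B); sizeof = 32, alignof = 8
0..7  offset  (7B, 1-aligned)
7..8  version  (1B, 1-aligned)
8..10  size  (2B, 2-aligned)
10..16  -- padding (6B)
16..24  mtime  (8B, 8-aligned)
24..25  attrs  (1B, 1-aligned)
25..32  -- padding (7B)
32..40  inode  (8B, 8-aligned)
40..72  crc  (32B, 8-aligned)
72..80  n_entries  (8B, 8-aligned)
sizeof = 80, alignof = 8

80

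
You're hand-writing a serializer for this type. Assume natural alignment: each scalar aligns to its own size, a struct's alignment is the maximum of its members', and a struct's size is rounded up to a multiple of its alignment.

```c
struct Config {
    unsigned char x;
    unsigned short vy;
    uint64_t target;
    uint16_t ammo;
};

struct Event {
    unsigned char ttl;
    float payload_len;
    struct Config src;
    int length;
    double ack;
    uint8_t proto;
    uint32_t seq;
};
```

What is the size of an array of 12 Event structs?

672

Config: x at 0 (size 1, align 1) → ends 1; pad 1 to align 2 for vy; vy at 2 (size 2, align 2) → ends 4; pad 4 to align 8 for target; target at 8 (size 8, align 8) → ends 16; ammo at 16 (size 2, align 2) → ends 18; tail pad 6 to reach multiple of 8; total 24 bytes, alignment 8
ttl at 0 (size 1, align 1) → ends 1
pad 3 to align 4 for payload_len
payload_len at 4 (size 4, align 4) → ends 8
src at 8 (size 24, align 8) → ends 32
length at 32 (size 4, align 4) → ends 36
pad 4 to align 8 for ack
ack at 40 (size 8, align 8) → ends 48
proto at 48 (size 1, align 1) → ends 49
pad 3 to align 4 for seq
seq at 52 (size 4, align 4) → ends 56
total 56 bytes, alignment 8
array of 12: 12 × 56 = 672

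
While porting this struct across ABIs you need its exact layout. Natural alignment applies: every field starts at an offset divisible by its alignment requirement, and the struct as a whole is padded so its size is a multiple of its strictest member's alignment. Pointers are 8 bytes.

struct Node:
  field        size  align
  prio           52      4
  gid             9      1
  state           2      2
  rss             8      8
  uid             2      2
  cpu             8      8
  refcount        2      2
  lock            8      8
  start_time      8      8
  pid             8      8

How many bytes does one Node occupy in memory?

120

@0: prio [52B, align 4] → 52
@52: gid [9B, align 1] → 61
+1 pad (align 2)
@62: state [2B, align 2] → 64
@64: rss [8B, align 8] → 72
@72: uid [2B, align 2] → 74
+6 pad (align 8)
@80: cpu [8B, align 8] → 88
@88: refcount [2B, align 2] → 90
+6 pad (align 8)
@96: lock [8B, align 8] → 104
@104: start_time [8B, align 8] → 112
@112: pid [8B, align 8] → 120
size 120, align 8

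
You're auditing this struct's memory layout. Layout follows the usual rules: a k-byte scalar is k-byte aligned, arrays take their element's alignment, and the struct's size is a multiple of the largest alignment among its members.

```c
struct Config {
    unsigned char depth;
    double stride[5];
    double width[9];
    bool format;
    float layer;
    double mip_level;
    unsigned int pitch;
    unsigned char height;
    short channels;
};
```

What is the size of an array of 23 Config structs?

depth at 0 (size 1, align 1) → ends 1
pad 7 to align 8 for stride
stride at 8 (size 40, align 8) → ends 48
width at 48 (size 72, align 8) → ends 120
format at 120 (size 1, align 1) → ends 121
pad 3 to align 4 for layer
layer at 124 (size 4, align 4) → ends 128
mip_level at 128 (size 8, align 8) → ends 136
pitch at 136 (size 4, align 4) → ends 140
height at 140 (size 1, align 1) → ends 141
pad 1 to align 2 for channels
channels at 142 (size 2, align 2) → ends 144
total 144 bytes, alignment 8
array of 23: 23 × 144 = 3312

3312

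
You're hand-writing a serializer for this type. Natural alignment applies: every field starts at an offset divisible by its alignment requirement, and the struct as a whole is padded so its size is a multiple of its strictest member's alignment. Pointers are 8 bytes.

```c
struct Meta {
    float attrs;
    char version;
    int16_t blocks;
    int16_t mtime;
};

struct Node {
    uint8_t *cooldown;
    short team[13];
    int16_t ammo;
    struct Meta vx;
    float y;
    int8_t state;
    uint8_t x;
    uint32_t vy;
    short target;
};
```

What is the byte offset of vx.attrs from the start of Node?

Meta: @0: attrs [4B, align 4] → 4; @4: version [1B, align 1] → 5; +1 pad (align 2); @6: blocks [2B, align 2] → 8; @8: mtime [2B, align 2] → 10; +2 tail pad (align 4); size 12, align 4
@0: cooldown [8B, align 8] → 8
@8: team [26B, align 2] → 34
@34: ammo [2B, align 2] → 36
@36: vx [12B, align 4] → 48
within Meta: attrs at 0
36 + 0 = 36

36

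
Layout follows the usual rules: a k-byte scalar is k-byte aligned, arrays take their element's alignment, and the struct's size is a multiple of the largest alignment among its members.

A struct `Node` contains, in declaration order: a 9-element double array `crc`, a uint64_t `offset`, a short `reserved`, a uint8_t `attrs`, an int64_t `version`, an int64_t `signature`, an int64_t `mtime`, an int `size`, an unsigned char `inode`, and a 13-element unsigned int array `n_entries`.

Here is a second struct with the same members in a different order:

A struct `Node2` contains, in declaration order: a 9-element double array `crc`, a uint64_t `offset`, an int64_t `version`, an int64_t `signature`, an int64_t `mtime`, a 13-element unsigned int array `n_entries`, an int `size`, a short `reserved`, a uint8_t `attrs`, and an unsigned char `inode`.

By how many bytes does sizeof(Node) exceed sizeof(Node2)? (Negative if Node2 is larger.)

8

@0: crc [72B, align 8] → 72
@72: offset [8B, align 8] → 80
@80: reserved [2B, align 2] → 82
@82: attrs [1B, align 1] → 83
+5 pad (align 8)
@88: version [8B, align 8] → 96
@96: signature [8B, align 8] → 104
@104: mtime [8B, align 8] → 112
@112: size [4B, align 4] → 116
@116: inode [1B, align 1] → 117
+3 pad (align 4)
@120: n_entries [52B, align 4] → 172
+4 tail pad (align 8)
size 176, align 8
— Node2 —
@0: crc [72B, align 8] → 72
@72: offset [8B, align 8] → 80
@80: version [8B, align 8] → 88
@88: signature [8B, align 8] → 96
@96: mtime [8B, align 8] → 104
@104: n_entries [52B, align 4] → 156
@156: size [4B, align 4] → 160
@160: reserved [2B, align 2] → 162
@162: attrs [1B, align 1] → 163
@163: inode [1B, align 1] → 164
+4 tail pad (align 8)
size 168, align 8
176 − 168 = 8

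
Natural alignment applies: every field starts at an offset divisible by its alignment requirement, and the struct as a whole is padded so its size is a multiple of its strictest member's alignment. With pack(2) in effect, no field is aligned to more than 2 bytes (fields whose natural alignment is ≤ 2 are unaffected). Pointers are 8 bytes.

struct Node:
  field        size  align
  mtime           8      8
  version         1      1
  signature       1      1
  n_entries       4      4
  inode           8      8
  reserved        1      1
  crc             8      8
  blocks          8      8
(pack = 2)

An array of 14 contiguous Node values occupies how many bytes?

0..8  mtime  (8B, 2-aligned)
8..9  version  (1B, 1-aligned)
9..10  signature  (1B, 1-aligned)
10..14  n_entries  (4B, 2-aligned)
14..22  inode  (8B, 2-aligned)
22..23  reserved  (1B, 1-aligned)
23..24  -- padding (1B)
24..32  crc  (8B, 2-aligned)
32..40  blocks  (8B, 2-aligned)
sizeof = 40, alignof = 2
array of 14: 14 × 40 = 560

560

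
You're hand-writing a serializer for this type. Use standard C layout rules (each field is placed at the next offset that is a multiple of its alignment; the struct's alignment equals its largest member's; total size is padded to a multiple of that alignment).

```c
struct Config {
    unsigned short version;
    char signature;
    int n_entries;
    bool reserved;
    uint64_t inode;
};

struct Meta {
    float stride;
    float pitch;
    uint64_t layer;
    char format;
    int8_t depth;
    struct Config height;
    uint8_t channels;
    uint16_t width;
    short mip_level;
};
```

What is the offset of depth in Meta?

17

Config: @0: version [2B, align 2] → 2; @2: signature [1B, align 1] → 3; +1 pad (align 4); @4: n_entries [4B, align 4] → 8; @8: reserved [1B, align 1] → 9; +7 pad (align 8); @16: inode [8B, align 8] → 24; size 24, align 8
@0: stride [4B, align 4] → 4
@4: pitch [4B, align 4] → 8
@8: layer [8B, align 8] → 16
@16: format [1B, align 1] → 17
@17: depth [1B, align 1] → 18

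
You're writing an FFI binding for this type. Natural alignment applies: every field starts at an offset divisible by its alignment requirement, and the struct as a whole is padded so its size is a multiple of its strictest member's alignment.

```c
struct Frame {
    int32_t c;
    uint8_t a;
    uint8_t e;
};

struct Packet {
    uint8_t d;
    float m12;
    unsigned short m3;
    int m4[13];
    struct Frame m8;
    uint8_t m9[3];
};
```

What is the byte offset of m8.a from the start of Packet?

Frame: @0: c [4B, align 4] → 4; @4: a [1B, align 1] → 5; @5: e [1B, align 1] → 6; +2 tail pad (align 4); size 8, align 4
@0: d [1B, align 1] → 1
+3 pad (align 4)
@4: m12 [4B, align 4] → 8
@8: m3 [2B, align 2] → 10
+2 pad (align 4)
@12: m4 [52B, align 4] → 64
@64: m8 [8B, align 4] → 72
within Frame: a at 4
64 + 4 = 68

68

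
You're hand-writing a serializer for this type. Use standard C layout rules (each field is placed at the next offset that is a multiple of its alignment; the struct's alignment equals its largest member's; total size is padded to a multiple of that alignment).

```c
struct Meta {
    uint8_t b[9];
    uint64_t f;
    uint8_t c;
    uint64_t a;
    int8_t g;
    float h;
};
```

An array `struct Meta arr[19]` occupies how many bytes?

b at 0 (size 9, align 1) → ends 9
pad 7 to align 8 for f
f at 16 (size 8, align 8) → ends 24
c at 24 (size 1, align 1) → ends 25
pad 7 to align 8 for a
a at 32 (size 8, align 8) → ends 40
g at 40 (size 1, align 1) → ends 41
pad 3 to align 4 for h
h at 44 (size 4, align 4) → ends 48
total 48 bytes, alignment 8
array of 19: 19 × 48 = 912

912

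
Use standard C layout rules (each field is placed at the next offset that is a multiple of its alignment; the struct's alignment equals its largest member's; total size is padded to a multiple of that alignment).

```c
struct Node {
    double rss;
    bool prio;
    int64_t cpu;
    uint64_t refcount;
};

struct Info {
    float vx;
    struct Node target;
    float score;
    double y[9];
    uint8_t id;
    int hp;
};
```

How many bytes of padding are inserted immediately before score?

Node: 0..8  rss  (8B, 8-aligned); 8..9  prio  (1B, 1-aligned); 9..16  -- padding (7B); 16..24  cpu  (8B, 8-aligned); 24..32  refcount  (8B, 8-aligned); sizeof = 32, alignof = 8
0..4  vx  (4B, 4-aligned)
4..8  -- padding (4B)
8..40  target  (32B, 8-aligned)
40..44  score  (4B, 4-aligned)

0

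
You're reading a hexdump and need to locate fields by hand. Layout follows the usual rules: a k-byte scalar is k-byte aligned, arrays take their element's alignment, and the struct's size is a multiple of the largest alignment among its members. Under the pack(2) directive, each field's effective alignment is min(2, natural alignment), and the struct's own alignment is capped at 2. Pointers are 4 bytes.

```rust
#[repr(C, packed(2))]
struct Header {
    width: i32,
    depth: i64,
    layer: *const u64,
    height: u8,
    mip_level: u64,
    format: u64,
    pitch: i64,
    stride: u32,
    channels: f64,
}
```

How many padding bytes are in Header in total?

0..4  width  (4B, 2-aligned)
4..12  depth  (8B, 2-aligned)
12..16  layer  (4B, 2-aligned)
16..17  height  (1B, 1-aligned)
17..18  -- padding (1B)
18..26  mip_level  (8B, 2-aligned)
26..34  format  (8B, 2-aligned)
34..42  pitch  (8B, 2-aligned)
42..46  stride  (4B, 2-aligned)
46..54  channels  (8B, 2-aligned)
sizeof = 54, alignof = 2
data bytes 53, size 54 → padding 1

1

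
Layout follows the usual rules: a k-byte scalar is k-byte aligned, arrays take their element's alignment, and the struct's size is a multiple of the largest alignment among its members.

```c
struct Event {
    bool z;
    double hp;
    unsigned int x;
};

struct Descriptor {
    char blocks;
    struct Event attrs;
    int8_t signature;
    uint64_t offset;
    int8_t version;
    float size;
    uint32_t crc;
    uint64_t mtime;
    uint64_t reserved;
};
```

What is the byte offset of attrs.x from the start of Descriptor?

24

Event: 0..1  z  (1B, 1-aligned); 1..8  -- padding (7B); 8..16  hp  (8B, 8-aligned); 16..20  x  (4B, 4-aligned); 20..24  -- tail padding (4B); sizeof = 24, alignof = 8
0..1  blocks  (1B, 1-aligned)
1..8  -- padding (7B)
8..32  attrs  (24B, 8-aligned)
within Event: x at 16
8 + 16 = 24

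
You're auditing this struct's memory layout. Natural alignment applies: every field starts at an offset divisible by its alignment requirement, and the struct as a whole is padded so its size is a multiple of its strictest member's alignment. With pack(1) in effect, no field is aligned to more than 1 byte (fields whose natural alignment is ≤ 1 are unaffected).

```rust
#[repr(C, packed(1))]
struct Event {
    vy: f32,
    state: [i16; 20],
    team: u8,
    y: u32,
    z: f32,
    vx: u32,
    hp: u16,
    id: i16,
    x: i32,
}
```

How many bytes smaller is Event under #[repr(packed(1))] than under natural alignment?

3

natural layout:
  vy at 0 (size 4, align 4) → ends 4
  state at 4 (size 40, align 2) → ends 44
  team at 44 (size 1, align 1) → ends 45
  pad 3 to align 4 for y
  y at 48 (size 4, align 4) → ends 52
  z at 52 (size 4, align 4) → ends 56
  vx at 56 (size 4, align 4) → ends 60
  hp at 60 (size 2, align 2) → ends 62
  id at 62 (size 2, align 2) → ends 64
  x at 64 (size 4, align 4) → ends 68
  total 68 bytes, alignment 4
packed(1) layout:
  vy at 0 (size 4, align 1) → ends 4
  state at 4 (size 40, align 1) → ends 44
  team at 44 (size 1, align 1) → ends 45
  y at 45 (size 4, align 1) → ends 49
  z at 49 (size 4, align 1) → ends 53
  vx at 53 (size 4, align 1) → ends 57
  hp at 57 (size 2, align 1) → ends 59
  id at 59 (size 2, align 1) → ends 61
  x at 61 (size 4, align 1) → ends 65
  total 65 bytes, alignment 1
68 − 65 = 3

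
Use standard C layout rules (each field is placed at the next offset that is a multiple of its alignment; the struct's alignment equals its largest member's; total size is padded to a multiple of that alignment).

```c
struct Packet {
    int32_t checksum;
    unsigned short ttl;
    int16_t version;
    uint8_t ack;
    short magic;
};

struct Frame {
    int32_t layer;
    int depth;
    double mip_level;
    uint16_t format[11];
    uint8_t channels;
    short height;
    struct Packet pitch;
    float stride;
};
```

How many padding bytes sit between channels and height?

1

Packet: checksum at 0 (size 4, align 4) → ends 4; ttl at 4 (size 2, align 2) → ends 6; version at 6 (size 2, align 2) → ends 8; ack at 8 (size 1, align 1) → ends 9; pad 1 to align 2 for magic; magic at 10 (size 2, align 2) → ends 12; total 12 bytes, alignment 4
layer at 0 (size 4, align 4) → ends 4
depth at 4 (size 4, align 4) → ends 8
mip_level at 8 (size 8, align 8) → ends 16
format at 16 (size 22, align 2) → ends 38
channels at 38 (size 1, align 1) → ends 39
pad 1 to align 2 for height
height at 40 (size 2, align 2) → ends 42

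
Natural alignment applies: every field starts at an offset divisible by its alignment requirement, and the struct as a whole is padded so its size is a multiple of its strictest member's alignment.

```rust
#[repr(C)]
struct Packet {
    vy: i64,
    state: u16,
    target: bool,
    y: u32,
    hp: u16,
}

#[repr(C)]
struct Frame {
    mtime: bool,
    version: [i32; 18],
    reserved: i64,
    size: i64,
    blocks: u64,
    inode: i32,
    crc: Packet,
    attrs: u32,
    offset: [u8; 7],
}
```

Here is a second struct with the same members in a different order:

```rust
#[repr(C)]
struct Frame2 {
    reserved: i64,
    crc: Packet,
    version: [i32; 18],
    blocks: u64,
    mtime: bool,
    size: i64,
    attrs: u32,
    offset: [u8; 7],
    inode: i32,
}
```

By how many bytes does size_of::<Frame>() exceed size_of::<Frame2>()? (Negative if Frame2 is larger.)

8

Packet: @0: vy [8B, align 8] → 8; @8: state [2B, align 2] → 10; @10: target [1B, align 1] → 11; +1 pad (align 4); @12: y [4B, align 4] → 16; @16: hp [2B, align 2] → 18; +6 tail pad (align 8); size 24, align 8
@0: mtime [1B, align 1] → 1
+3 pad (align 4)
@4: version [72B, align 4] → 76
+4 pad (align 8)
@80: reserved [8B, align 8] → 88
@88: size [8B, align 8] → 96
@96: blocks [8B, align 8] → 104
@104: inode [4B, align 4] → 108
+4 pad (align 8)
@112: crc [24B, align 8] → 136
@136: attrs [4B, align 4] → 140
@140: offset [7B, align 1] → 147
+5 tail pad (align 8)
size 152, align 8
— Frame2 —
@0: reserved [8B, align 8] → 8
@8: crc [24B, align 8] → 32
@32: version [72B, align 4] → 104
@104: blocks [8B, align 8] → 112
@112: mtime [1B, align 1] → 113
+7 pad (align 8)
@120: size [8B, align 8] → 128
@128: attrs [4B, align 4] → 132
@132: offset [7B, align 1] → 139
+1 pad (align 4)
@140: inode [4B, align 4] → 144
size 144, align 8
152 − 144 = 8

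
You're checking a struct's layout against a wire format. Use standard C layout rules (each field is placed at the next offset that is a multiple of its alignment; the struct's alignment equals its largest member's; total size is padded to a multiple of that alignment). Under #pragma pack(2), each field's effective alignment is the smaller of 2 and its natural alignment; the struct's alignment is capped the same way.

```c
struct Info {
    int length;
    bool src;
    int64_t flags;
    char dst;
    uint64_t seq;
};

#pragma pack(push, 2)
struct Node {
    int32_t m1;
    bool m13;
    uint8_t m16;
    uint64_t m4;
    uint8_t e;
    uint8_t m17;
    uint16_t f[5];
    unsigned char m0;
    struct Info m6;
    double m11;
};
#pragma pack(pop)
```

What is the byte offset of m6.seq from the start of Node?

52

Info: length at 0 (size 4, align 4) → ends 4; src at 4 (size 1, align 1) → ends 5; pad 3 to align 8 for flags; flags at 8 (size 8, align 8) → ends 16; dst at 16 (size 1, align 1) → ends 17; pad 7 to align 8 for seq; seq at 24 (size 8, align 8) → ends 32; total 32 bytes, alignment 8
m1 at 0 (size 4, align 2) → ends 4
m13 at 4 (size 1, align 1) → ends 5
m16 at 5 (size 1, align 1) → ends 6
m4 at 6 (size 8, align 2) → ends 14
e at 14 (size 1, align 1) → ends 15
m17 at 15 (size 1, align 1) → ends 16
f at 16 (size 10, align 2) → ends 26
m0 at 26 (size 1, align 1) → ends 27
pad 1 to align 2 for m6
m6 at 28 (size 32, align 2) → ends 60
within Info: seq at 24
28 + 24 = 52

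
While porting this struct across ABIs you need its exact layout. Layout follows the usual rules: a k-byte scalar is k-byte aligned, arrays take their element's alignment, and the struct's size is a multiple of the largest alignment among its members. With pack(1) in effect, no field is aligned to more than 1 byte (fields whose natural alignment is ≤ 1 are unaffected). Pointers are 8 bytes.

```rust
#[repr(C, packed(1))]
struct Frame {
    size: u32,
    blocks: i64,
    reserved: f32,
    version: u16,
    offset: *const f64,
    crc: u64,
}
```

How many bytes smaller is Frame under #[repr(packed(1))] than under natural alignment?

6

natural layout:
  size at 0 (size 4, align 4) → ends 4
  pad 4 to align 8 for blocks
  blocks at 8 (size 8, align 8) → ends 16
  reserved at 16 (size 4, align 4) → ends 20
  version at 20 (size 2, align 2) → ends 22
  pad 2 to align 8 for offset
  offset at 24 (size 8, align 8) → ends 32
  crc at 32 (size 8, align 8) → ends 40
  total 40 bytes, alignment 8
packed(1) layout:
  size at 0 (size 4, align 1) → ends 4
  blocks at 4 (size 8, align 1) → ends 12
  reserved at 12 (size 4, align 1) → ends 16
  version at 16 (size 2, align 1) → ends 18
  offset at 18 (size 8, align 1) → ends 26
  crc at 26 (size 8, align 1) → ends 34
  total 34 bytes, alignment 1
40 − 34 = 6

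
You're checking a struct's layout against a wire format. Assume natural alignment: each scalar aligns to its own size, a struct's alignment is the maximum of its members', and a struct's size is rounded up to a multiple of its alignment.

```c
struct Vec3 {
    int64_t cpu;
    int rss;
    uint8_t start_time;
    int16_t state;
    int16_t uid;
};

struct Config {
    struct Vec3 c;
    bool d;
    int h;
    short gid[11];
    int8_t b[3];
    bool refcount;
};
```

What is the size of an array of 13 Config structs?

Vec3: @0: cpu [8B, align 8] → 8; @8: rss [4B, align 4] → 12; @12: start_time [1B, align 1] → 13; +1 pad (align 2); @14: state [2B, align 2] → 16; @16: uid [2B, align 2] → 18; +6 tail pad (align 8); size 24, align 8
@0: c [24B, align 8] → 24
@24: d [1B, align 1] → 25
+3 pad (align 4)
@28: h [4B, align 4] → 32
@32: gid [22B, align 2] → 54
@54: b [3B, align 1] → 57
@57: refcount [1B, align 1] → 58
+6 tail pad (align 8)
size 64, align 8
array of 13: 13 × 64 = 832

832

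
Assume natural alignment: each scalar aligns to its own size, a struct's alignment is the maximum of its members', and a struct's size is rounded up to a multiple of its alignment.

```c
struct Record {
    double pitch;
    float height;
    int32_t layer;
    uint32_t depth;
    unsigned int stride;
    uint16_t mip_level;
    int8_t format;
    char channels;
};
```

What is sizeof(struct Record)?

pitch at 0 (size 8, align 8) → ends 8
height at 8 (size 4, align 4) → ends 12
layer at 12 (size 4, align 4) → ends 16
depth at 16 (size 4, align 4) → ends 20
stride at 20 (size 4, align 4) → ends 24
mip_level at 24 (size 2, align 2) → ends 26
format at 26 (size 1, align 1) → ends 27
channels at 27 (size 1, align 1) → ends 28
tail pad 4 to reach multiple of 8
total 32 bytes, alignment 8

32 bytes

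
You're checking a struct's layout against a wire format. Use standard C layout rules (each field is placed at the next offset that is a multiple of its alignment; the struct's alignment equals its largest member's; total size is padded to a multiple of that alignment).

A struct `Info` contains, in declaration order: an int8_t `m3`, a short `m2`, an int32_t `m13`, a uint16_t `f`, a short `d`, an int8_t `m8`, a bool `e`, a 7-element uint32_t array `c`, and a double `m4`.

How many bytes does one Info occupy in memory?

0..1  m3  (1B, 1-aligned)
1..2  -- padding (1B)
2..4  m2  (2B, 2-aligned)
4..8  m13  (4B, 4-aligned)
8..10  f  (2B, 2-aligned)
10..12  d  (2B, 2-aligned)
12..13  m8  (1B, 1-aligned)
13..14  e  (1B, 1-aligned)
14..16  -- padding (2B)
16..44  c  (28B, 4-aligned)
44..48  -- padding (4B)
48..56  m4  (8B, 8-aligned)
sizeof = 56, alignof = 8

56 bytes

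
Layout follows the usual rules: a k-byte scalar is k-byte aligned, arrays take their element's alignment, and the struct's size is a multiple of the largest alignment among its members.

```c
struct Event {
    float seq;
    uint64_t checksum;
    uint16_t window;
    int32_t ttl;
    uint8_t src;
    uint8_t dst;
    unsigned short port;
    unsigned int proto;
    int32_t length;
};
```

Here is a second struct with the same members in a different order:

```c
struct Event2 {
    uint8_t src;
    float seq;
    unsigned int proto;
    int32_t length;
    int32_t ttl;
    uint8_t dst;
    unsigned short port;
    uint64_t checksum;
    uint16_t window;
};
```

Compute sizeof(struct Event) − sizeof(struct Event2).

@0: seq [4B, align 4] → 4
+4 pad (align 8)
@8: checksum [8B, align 8] → 16
@16: window [2B, align 2] → 18
+2 pad (align 4)
@20: ttl [4B, align 4] → 24
@24: src [1B, align 1] → 25
@25: dst [1B, align 1] → 26
@26: port [2B, align 2] → 28
@28: proto [4B, align 4] → 32
@32: length [4B, align 4] → 36
+4 tail pad (align 8)
size 40, align 8
— Event2 —
@0: src [1B, align 1] → 1
+3 pad (align 4)
@4: seq [4B, align 4] → 8
@8: proto [4B, align 4] → 12
@12: length [4B, align 4] → 16
@16: ttl [4B, align 4] → 20
@20: dst [1B, align 1] → 21
+1 pad (align 2)
@22: port [2B, align 2] → 24
@24: checksum [8B, align 8] → 32
@32: window [2B, align 2] → 34
+6 tail pad (align 8)
size 40, align 8
40 − 40 = 0

0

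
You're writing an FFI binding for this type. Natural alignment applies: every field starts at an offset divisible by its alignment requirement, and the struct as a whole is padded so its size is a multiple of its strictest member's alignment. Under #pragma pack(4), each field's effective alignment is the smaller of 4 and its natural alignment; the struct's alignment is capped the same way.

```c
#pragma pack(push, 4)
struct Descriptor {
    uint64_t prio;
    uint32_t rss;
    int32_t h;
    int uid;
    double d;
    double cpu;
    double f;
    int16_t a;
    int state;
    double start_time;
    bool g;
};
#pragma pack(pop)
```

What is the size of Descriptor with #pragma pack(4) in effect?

64

@0: prio [8B, align 4] → 8
@8: rss [4B, align 4] → 12
@12: h [4B, align 4] → 16
@16: uid [4B, align 4] → 20
@20: d [8B, align 4] → 28
@28: cpu [8B, align 4] → 36
@36: f [8B, align 4] → 44
@44: a [2B, align 2] → 46
+2 pad (align 4)
@48: state [4B, align 4] → 52
@52: start_time [8B, align 4] → 60
@60: g [1B, align 1] → 61
+3 tail pad (align 4)
size 64, align 4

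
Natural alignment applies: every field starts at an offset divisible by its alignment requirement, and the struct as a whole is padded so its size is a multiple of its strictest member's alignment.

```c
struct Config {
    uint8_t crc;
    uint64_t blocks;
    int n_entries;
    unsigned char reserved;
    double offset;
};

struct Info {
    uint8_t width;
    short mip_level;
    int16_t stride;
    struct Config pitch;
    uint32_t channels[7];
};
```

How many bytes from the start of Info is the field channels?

Config: @0: crc [1B, align 1] → 1; +7 pad (align 8); @8: blocks [8B, align 8] → 16; @16: n_entries [4B, align 4] → 20; @20: reserved [1B, align 1] → 21; +3 pad (align 8); @24: offset [8B, align 8] → 32; size 32, align 8
@0: width [1B, align 1] → 1
+1 pad (align 2)
@2: mip_level [2B, align 2] → 4
@4: stride [2B, align 2] → 6
+2 pad (align 8)
@8: pitch [32B, align 8] → 40
@40: channels [28B, align 4] → 68

40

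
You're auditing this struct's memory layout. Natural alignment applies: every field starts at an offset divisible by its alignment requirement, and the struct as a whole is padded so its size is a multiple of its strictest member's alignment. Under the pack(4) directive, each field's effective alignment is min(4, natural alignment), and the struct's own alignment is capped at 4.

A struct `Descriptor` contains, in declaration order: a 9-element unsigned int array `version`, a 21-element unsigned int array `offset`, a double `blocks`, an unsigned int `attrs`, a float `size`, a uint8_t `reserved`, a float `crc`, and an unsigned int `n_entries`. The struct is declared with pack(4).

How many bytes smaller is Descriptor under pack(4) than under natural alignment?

4

natural layout:
  0..36  version  (36B, 4-aligned)
  36..120  offset  (84B, 4-aligned)
  120..128  blocks  (8B, 8-aligned)
  128..132  attrs  (4B, 4-aligned)
  132..136  size  (4B, 4-aligned)
  136..137  reserved  (1B, 1-aligned)
  137..140  -- padding (3B)
  140..144  crc  (4B, 4-aligned)
  144..148  n_entries  (4B, 4-aligned)
  148..152  -- tail padding (4B)
  sizeof = 152, alignof = 8
packed(4) layout:
  0..36  version  (36B, 4-aligned)
  36..120  offset  (84B, 4-aligned)
  120..128  blocks  (8B, 4-aligned)
  128..132  attrs  (4B, 4-aligned)
  132..136  size  (4B, 4-aligned)
  136..137  reserved  (1B, 1-aligned)
  137..140  -- padding (3B)
  140..144  crc  (4B, 4-aligned)
  144..148  n_entries  (4B, 4-aligned)
  sizeof = 148, alignof = 4
152 − 148 = 4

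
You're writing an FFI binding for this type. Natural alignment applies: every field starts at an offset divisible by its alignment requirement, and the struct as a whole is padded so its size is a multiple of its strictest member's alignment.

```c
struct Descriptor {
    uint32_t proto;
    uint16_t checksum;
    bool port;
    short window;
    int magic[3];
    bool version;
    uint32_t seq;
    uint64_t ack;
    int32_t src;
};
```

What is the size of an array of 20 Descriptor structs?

proto at 0 (size 4, align 4) → ends 4
checksum at 4 (size 2, align 2) → ends 6
port at 6 (size 1, align 1) → ends 7
pad 1 to align 2 for window
window at 8 (size 2, align 2) → ends 10
pad 2 to align 4 for magic
magic at 12 (size 12, align 4) → ends 24
version at 24 (size 1, align 1) → ends 25
pad 3 to align 4 for seq
seq at 28 (size 4, align 4) → ends 32
ack at 32 (size 8, align 8) → ends 40
src at 40 (size 4, align 4) → ends 44
tail pad 4 to reach multiple of 8
total 48 bytes, alignment 8
array of 20: 20 × 48 = 960

960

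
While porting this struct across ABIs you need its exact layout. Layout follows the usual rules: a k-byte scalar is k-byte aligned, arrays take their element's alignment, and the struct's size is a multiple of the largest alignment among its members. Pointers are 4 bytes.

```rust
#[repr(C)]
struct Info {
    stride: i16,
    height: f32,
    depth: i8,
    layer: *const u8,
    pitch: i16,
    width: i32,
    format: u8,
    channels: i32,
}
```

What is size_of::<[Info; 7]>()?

224

stride at 0 (size 2, align 2) → ends 2
pad 2 to align 4 for height
height at 4 (size 4, align 4) → ends 8
depth at 8 (size 1, align 1) → ends 9
pad 3 to align 4 for layer
layer at 12 (size 4, align 4) → ends 16
pitch at 16 (size 2, align 2) → ends 18
pad 2 to align 4 for width
width at 20 (size 4, align 4) → ends 24
format at 24 (size 1, align 1) → ends 25
pad 3 to align 4 for channels
channels at 28 (size 4, align 4) → ends 32
total 32 bytes, alignment 4
array of 7: 7 × 32 = 224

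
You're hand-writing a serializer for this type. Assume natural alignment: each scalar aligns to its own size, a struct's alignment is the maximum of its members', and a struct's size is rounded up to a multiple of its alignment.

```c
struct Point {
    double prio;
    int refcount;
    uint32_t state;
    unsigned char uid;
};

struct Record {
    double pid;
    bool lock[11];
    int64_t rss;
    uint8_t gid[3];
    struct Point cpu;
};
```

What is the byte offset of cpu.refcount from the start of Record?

Point: @0: prio [8B, align 8] → 8; @8: refcount [4B, align 4] → 12; @12: state [4B, align 4] → 16; @16: uid [1B, align 1] → 17; +7 tail pad (align 8); size 24, align 8
@0: pid [8B, align 8] → 8
@8: lock [11B, align 1] → 19
+5 pad (align 8)
@24: rss [8B, align 8] → 32
@32: gid [3B, align 1] → 35
+5 pad (align 8)
@40: cpu [24B, align 8] → 64
within Point: refcount at 8
40 + 8 = 48

48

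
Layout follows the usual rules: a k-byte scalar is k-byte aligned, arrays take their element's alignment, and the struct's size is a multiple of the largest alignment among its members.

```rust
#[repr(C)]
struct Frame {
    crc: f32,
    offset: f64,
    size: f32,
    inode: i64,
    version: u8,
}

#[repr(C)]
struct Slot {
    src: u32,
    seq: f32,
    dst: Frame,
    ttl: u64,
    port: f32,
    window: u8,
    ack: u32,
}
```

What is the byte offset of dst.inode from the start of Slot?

Frame: @0: crc [4B, align 4] → 4; +4 pad (align 8); @8: offset [8B, align 8] → 16; @16: size [4B, align 4] → 20; +4 pad (align 8); @24: inode [8B, align 8] → 32; @32: version [1B, align 1] → 33; +7 tail pad (align 8); size 40, align 8
@0: src [4B, align 4] → 4
@4: seq [4B, align 4] → 8
@8: dst [40B, align 8] → 48
within Frame: inode at 24
8 + 24 = 32

32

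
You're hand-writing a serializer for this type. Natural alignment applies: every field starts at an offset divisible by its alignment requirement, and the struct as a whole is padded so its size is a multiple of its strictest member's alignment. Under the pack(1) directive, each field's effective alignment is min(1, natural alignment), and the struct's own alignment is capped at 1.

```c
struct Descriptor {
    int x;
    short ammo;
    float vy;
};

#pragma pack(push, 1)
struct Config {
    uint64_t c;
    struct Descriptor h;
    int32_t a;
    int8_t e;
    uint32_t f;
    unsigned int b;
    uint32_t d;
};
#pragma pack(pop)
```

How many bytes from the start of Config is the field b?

Descriptor: @0: x [4B, align 4] → 4; @4: ammo [2B, align 2] → 6; +2 pad (align 4); @8: vy [4B, align 4] → 12; size 12, align 4
@0: c [8B, align 1] → 8
@8: h [12B, align 1] → 20
@20: a [4B, align 1] → 24
@24: e [1B, align 1] → 25
@25: f [4B, align 1] → 29
@29: b [4B, align 1] → 33

29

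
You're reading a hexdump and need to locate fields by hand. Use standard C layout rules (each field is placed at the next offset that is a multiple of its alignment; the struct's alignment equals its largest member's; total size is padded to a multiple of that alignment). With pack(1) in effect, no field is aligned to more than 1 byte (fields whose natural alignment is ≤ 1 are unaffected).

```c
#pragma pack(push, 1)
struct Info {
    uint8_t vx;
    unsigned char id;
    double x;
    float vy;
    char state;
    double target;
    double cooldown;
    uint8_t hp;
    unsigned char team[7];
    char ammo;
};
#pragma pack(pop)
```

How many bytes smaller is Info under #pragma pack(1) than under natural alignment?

natural layout:
  0..1  vx  (1B, 1-aligned)
  1..2  id  (1B, 1-aligned)
  2..8  -- padding (6B)
  8..16  x  (8B, 8-aligned)
  16..20  vy  (4B, 4-aligned)
  20..21  state  (1B, 1-aligned)
  21..24  -- padding (3B)
  24..32  target  (8B, 8-aligned)
  32..40  cooldown  (8B, 8-aligned)
  40..41  hp  (1B, 1-aligned)
  41..48  team  (7B, 1-aligned)
  48..49  ammo  (1B, 1-aligned)
  49..56  -- tail padding (7B)
  sizeof = 56, alignof = 8
packed(1) layout:
  0..1  vx  (1B, 1-aligned)
  1..2  id  (1B, 1-aligned)
  2..10  x  (8B, 1-aligned)
  10..14  vy  (4B, 1-aligned)
  14..15  state  (1B, 1-aligned)
  15..23  target  (8B, 1-aligned)
  23..31  cooldown  (8B, 1-aligned)
  31..32  hp  (1B, 1-aligned)
  32..39  team  (7B, 1-aligned)
  39..40  ammo  (1B, 1-aligned)
  sizeof = 40, alignof = 1
56 − 40 = 16

16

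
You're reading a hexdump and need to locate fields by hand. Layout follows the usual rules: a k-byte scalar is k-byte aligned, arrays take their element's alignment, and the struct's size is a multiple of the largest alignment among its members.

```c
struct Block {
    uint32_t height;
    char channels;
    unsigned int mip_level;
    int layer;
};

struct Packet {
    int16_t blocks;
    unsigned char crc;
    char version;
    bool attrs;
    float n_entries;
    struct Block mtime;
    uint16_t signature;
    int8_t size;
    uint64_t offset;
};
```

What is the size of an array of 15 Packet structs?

600

Block: height at 0 (size 4, align 4) → ends 4; channels at 4 (size 1, align 1) → ends 5; pad 3 to align 4 for mip_level; mip_level at 8 (size 4, align 4) → ends 12; layer at 12 (size 4, align 4) → ends 16; total 16 bytes, alignment 4
blocks at 0 (size 2, align 2) → ends 2
crc at 2 (size 1, align 1) → ends 3
version at 3 (size 1, align 1) → ends 4
attrs at 4 (size 1, align 1) → ends 5
pad 3 to align 4 for n_entries
n_entries at 8 (size 4, align 4) → ends 12
mtime at 12 (size 16, align 4) → ends 28
signature at 28 (size 2, align 2) → ends 30
size at 30 (size 1, align 1) → ends 31
pad 1 to align 8 for offset
offset at 32 (size 8, align 8) → ends 40
total 40 bytes, alignment 8
array of 15: 15 × 40 = 600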